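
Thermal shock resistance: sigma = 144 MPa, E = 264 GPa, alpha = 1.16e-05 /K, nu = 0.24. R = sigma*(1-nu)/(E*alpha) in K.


R = 144*(1-0.24)/(264*1000*1.16e-05) = 36 K

36


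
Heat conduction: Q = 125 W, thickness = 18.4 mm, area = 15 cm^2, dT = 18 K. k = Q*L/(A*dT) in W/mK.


k = 125*18.4/1000/(15/10000*18) = 85.19 W/mK

85.19


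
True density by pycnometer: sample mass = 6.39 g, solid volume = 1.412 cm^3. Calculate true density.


TD = 6.39 / 1.412 = 4.525 g/cm^3

4.525


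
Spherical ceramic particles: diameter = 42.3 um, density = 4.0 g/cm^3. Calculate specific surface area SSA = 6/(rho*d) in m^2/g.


SSA = 6 / (4.0 * 42.3) = 0.035 m^2/g

0.035


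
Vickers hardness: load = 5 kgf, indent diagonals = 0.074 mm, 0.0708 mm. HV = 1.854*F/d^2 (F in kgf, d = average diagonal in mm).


d_avg = (0.074+0.0708)/2 = 0.0724 mm
HV = 1.854*5/0.0724^2 = 1768

1768


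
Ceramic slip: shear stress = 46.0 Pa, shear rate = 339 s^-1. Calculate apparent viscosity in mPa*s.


eta = tau/gamma * 1000 = 46.0/339 * 1000 = 135.7 mPa*s

135.7


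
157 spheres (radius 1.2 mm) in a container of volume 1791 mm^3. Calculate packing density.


V_sphere = 4/3*pi*1.2^3 = 7.2382 mm^3
Total V = 157*7.2382 = 1136.3974 mm^3
PD = 1136.3974 / 1791 = 0.635

0.635


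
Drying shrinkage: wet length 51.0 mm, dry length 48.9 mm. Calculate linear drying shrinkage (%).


DS = (51.0 - 48.9) / 51.0 * 100 = 4.12%

4.12


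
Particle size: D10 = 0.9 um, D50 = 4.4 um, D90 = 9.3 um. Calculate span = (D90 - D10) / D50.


Span = (9.3 - 0.9) / 4.4 = 8.4 / 4.4 = 1.909

1.909


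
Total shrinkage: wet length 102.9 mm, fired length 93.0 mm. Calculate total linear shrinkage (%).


TS = (102.9 - 93.0) / 102.9 * 100 = 9.62%

9.62


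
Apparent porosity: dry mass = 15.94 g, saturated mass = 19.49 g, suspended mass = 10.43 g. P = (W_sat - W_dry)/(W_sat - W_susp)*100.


P = (19.49 - 15.94) / (19.49 - 10.43) * 100 = 3.55 / 9.06 * 100 = 39.2%

39.2


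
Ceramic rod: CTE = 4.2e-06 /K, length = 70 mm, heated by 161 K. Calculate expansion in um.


dL = 4.2e-06 * 70 * 161 * 1000 = 47.334 um

47.334


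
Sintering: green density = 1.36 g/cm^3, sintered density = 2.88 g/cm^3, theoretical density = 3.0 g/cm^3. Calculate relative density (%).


Relative = 2.88 / 3.0 * 100 = 96.0%

96.0


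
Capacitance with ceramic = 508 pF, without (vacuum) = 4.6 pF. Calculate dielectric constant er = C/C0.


er = 508 / 4.6 = 110.43

110.43


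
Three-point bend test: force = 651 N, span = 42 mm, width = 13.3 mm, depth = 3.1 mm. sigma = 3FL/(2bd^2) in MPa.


sigma = 3*651*42/(2*13.3*3.1^2) = 320.9 MPa

320.9


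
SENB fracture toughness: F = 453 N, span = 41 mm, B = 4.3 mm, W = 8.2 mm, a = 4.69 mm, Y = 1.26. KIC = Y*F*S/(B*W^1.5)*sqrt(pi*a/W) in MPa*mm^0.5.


KIC = 1.26*453*41/(4.3*8.2^1.5)*sqrt(pi*4.69/8.2) = 310.68

310.68


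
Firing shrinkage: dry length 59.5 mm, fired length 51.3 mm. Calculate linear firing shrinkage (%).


FS = (59.5 - 51.3) / 59.5 * 100 = 13.78%

13.78


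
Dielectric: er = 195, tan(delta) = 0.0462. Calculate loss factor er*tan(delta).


Loss = 195 * 0.0462 = 9.009

9.009


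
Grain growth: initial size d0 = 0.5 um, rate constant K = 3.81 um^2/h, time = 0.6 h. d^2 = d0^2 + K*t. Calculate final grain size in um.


d^2 = 0.5^2 + 3.81*0.6 = 2.536
d = sqrt(2.536) = 1.59 um

1.59


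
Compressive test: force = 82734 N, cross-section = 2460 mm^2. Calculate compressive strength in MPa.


CS = 82734 / 2460 = 33.6 MPa

33.6


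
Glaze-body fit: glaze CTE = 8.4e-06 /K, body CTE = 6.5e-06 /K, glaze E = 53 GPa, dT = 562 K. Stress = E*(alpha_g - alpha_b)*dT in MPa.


Stress = 53*1000*(8.4e-06 - 6.5e-06)*562 = 56.6 MPa

56.6


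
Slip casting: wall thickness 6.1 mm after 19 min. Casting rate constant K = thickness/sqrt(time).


K = 6.1 / sqrt(19) = 6.1 / 4.3589 = 1.399 mm/min^0.5

1.399


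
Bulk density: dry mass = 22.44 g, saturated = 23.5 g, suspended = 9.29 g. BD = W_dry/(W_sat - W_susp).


BD = 22.44 / (23.5 - 9.29) = 22.44 / 14.21 = 1.579 g/cm^3

1.579


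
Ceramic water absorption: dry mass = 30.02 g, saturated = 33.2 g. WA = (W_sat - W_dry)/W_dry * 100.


WA = (33.2 - 30.02) / 30.02 * 100 = 10.59%

10.59


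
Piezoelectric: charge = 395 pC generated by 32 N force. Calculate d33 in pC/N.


d33 = 395 / 32 = 12.3 pC/N

12.3


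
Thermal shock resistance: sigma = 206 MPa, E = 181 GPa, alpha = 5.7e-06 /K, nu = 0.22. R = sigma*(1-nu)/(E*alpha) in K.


R = 206*(1-0.22)/(181*1000*5.7e-06) = 156 K

156


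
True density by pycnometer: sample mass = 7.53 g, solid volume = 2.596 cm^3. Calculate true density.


TD = 7.53 / 2.596 = 2.901 g/cm^3

2.901


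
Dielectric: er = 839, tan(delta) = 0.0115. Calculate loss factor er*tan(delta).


Loss = 839 * 0.0115 = 9.649

9.649


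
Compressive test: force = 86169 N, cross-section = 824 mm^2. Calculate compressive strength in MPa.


CS = 86169 / 824 = 104.6 MPa

104.6


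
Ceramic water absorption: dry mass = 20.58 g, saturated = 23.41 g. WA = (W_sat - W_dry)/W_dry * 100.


WA = (23.41 - 20.58) / 20.58 * 100 = 13.75%

13.75


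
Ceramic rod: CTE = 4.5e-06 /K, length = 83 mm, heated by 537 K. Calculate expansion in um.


dL = 4.5e-06 * 83 * 537 * 1000 = 200.57 um

200.57


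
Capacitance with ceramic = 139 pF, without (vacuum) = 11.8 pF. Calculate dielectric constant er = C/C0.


er = 139 / 11.8 = 11.78

11.78


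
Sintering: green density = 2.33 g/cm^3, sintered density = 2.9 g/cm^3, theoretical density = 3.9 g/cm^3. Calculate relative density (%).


Relative = 2.9 / 3.9 * 100 = 74.4%

74.4


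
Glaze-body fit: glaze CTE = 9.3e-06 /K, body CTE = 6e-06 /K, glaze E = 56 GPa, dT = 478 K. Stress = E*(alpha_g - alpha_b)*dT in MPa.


Stress = 56*1000*(9.3e-06 - 6e-06)*478 = 88.3 MPa

88.3


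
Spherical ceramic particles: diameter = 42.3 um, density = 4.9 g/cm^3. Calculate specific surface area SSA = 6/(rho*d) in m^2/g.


SSA = 6 / (4.9 * 42.3) = 0.029 m^2/g

0.029


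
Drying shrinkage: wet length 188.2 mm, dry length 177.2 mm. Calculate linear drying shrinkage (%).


DS = (188.2 - 177.2) / 188.2 * 100 = 5.84%

5.84


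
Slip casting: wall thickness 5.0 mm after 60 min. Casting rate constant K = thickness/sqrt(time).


K = 5.0 / sqrt(60) = 5.0 / 7.746 = 0.645 mm/min^0.5

0.645


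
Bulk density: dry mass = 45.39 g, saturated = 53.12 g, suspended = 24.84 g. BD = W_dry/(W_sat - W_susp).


BD = 45.39 / (53.12 - 24.84) = 45.39 / 28.28 = 1.605 g/cm^3

1.605


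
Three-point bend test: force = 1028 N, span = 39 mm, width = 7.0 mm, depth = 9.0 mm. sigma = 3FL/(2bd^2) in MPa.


sigma = 3*1028*39/(2*7.0*9.0^2) = 106.1 MPa

106.1


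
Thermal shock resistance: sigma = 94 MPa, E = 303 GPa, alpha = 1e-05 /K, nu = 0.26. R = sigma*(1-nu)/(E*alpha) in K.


R = 94*(1-0.26)/(303*1000*1e-05) = 23 K

23


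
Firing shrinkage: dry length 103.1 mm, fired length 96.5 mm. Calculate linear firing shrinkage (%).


FS = (103.1 - 96.5) / 103.1 * 100 = 6.4%

6.4


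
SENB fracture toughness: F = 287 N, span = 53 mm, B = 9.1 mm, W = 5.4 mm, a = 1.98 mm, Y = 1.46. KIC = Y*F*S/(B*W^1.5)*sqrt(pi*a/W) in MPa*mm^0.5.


KIC = 1.46*287*53/(9.1*5.4^1.5)*sqrt(pi*1.98/5.4) = 208.73

208.73


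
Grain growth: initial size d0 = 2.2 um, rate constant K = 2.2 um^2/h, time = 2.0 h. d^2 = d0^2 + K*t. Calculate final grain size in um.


d^2 = 2.2^2 + 2.2*2.0 = 9.24
d = sqrt(9.24) = 3.04 um

3.04


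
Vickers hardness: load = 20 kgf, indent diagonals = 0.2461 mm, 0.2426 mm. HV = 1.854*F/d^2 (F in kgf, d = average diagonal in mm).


d_avg = (0.2461+0.2426)/2 = 0.24435 mm
HV = 1.854*20/0.24435^2 = 621

621


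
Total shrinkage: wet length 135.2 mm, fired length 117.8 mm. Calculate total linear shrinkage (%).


TS = (135.2 - 117.8) / 135.2 * 100 = 12.87%

12.87


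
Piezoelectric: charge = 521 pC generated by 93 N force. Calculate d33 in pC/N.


d33 = 521 / 93 = 5.6 pC/N

5.6


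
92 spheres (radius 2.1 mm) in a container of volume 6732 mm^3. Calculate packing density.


V_sphere = 4/3*pi*2.1^3 = 38.7924 mm^3
Total V = 92*38.7924 = 3568.9008 mm^3
PD = 3568.9008 / 6732 = 0.53

0.53


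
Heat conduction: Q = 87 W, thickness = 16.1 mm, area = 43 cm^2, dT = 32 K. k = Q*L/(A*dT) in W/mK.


k = 87*16.1/1000/(43/10000*32) = 10.18 W/mK

10.18


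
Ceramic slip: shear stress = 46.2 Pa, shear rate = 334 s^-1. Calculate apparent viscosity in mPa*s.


eta = tau/gamma * 1000 = 46.2/334 * 1000 = 138.3 mPa*s

138.3


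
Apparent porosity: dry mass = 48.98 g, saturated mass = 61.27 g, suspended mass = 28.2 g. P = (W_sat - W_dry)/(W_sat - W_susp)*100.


P = (61.27 - 48.98) / (61.27 - 28.2) * 100 = 12.29 / 33.07 * 100 = 37.2%

37.2


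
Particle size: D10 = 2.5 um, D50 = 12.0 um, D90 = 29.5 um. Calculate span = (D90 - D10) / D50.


Span = (29.5 - 2.5) / 12.0 = 27.0 / 12.0 = 2.25

2.25


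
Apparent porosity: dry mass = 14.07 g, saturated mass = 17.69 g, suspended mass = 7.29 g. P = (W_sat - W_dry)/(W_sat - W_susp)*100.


P = (17.69 - 14.07) / (17.69 - 7.29) * 100 = 3.62 / 10.4 * 100 = 34.8%

34.8


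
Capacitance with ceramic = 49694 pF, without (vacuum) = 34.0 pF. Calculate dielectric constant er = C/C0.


er = 49694 / 34.0 = 1461.59

1461.59


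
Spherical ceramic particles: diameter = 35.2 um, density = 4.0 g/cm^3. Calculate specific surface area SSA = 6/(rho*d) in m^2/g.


SSA = 6 / (4.0 * 35.2) = 0.043 m^2/g

0.043


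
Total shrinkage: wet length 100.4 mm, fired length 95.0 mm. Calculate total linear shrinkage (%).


TS = (100.4 - 95.0) / 100.4 * 100 = 5.38%

5.38


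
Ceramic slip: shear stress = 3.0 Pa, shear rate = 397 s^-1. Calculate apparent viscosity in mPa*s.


eta = tau/gamma * 1000 = 3.0/397 * 1000 = 7.6 mPa*s

7.6


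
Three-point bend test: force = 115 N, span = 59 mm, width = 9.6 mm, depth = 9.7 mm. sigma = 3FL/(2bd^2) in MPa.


sigma = 3*115*59/(2*9.6*9.7^2) = 11.3 MPa

11.3


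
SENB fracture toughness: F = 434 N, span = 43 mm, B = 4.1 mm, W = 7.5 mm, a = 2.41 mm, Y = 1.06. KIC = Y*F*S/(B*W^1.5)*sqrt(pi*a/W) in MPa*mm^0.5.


KIC = 1.06*434*43/(4.1*7.5^1.5)*sqrt(pi*2.41/7.5) = 236.02

236.02


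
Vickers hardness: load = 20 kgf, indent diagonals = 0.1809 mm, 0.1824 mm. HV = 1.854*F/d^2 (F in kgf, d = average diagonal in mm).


d_avg = (0.1809+0.1824)/2 = 0.18165 mm
HV = 1.854*20/0.18165^2 = 1124

1124


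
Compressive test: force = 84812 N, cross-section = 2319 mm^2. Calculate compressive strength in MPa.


CS = 84812 / 2319 = 36.6 MPa

36.6


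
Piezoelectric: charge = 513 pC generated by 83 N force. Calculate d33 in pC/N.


d33 = 513 / 83 = 6.2 pC/N

6.2


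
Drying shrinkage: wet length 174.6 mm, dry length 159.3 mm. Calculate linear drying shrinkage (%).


DS = (174.6 - 159.3) / 174.6 * 100 = 8.76%

8.76


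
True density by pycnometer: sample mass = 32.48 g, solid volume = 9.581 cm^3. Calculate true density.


TD = 32.48 / 9.581 = 3.39 g/cm^3

3.39


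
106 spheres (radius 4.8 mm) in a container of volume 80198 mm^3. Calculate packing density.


V_sphere = 4/3*pi*4.8^3 = 463.2467 mm^3
Total V = 106*463.2467 = 49104.1502 mm^3
PD = 49104.1502 / 80198 = 0.612

0.612


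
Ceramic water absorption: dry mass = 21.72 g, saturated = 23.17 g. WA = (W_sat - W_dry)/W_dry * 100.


WA = (23.17 - 21.72) / 21.72 * 100 = 6.68%

6.68


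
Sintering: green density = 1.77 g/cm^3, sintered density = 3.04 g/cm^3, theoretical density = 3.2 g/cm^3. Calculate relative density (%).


Relative = 3.04 / 3.2 * 100 = 95.0%

95.0


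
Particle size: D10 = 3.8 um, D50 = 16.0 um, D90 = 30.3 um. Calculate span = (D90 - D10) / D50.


Span = (30.3 - 3.8) / 16.0 = 26.5 / 16.0 = 1.656

1.656


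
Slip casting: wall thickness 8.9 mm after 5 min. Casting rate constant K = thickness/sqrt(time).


K = 8.9 / sqrt(5) = 8.9 / 2.2361 = 3.98 mm/min^0.5

3.98


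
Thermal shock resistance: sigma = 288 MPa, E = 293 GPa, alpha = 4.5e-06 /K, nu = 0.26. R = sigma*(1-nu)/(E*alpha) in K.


R = 288*(1-0.26)/(293*1000*4.5e-06) = 162 K

162


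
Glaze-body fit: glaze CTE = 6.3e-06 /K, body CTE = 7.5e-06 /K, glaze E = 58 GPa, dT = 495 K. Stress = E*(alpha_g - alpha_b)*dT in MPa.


Stress = 58*1000*(6.3e-06 - 7.5e-06)*495 = -34.5 MPa

-34.5


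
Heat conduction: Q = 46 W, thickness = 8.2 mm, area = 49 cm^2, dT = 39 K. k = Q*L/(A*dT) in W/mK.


k = 46*8.2/1000/(49/10000*39) = 1.97 W/mK

1.97


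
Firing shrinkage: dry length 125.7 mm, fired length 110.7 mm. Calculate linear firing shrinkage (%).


FS = (125.7 - 110.7) / 125.7 * 100 = 11.93%

11.93


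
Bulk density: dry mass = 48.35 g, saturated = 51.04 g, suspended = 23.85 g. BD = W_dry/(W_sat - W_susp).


BD = 48.35 / (51.04 - 23.85) = 48.35 / 27.19 = 1.778 g/cm^3

1.778


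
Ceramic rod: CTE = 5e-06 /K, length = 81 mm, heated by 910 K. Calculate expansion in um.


dL = 5e-06 * 81 * 910 * 1000 = 368.55 um

368.55


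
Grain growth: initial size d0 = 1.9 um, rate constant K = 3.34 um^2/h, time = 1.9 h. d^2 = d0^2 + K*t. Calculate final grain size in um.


d^2 = 1.9^2 + 3.34*1.9 = 9.956
d = sqrt(9.956) = 3.16 um

3.16


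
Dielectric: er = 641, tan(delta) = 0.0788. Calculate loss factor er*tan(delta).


Loss = 641 * 0.0788 = 50.511

50.511


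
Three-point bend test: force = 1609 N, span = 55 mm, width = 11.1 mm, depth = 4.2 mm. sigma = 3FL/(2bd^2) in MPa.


sigma = 3*1609*55/(2*11.1*4.2^2) = 677.9 MPa

677.9


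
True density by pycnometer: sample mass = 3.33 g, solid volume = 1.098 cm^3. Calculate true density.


TD = 3.33 / 1.098 = 3.033 g/cm^3

3.033


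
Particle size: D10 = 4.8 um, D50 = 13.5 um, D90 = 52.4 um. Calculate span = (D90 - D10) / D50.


Span = (52.4 - 4.8) / 13.5 = 47.6 / 13.5 = 3.526

3.526


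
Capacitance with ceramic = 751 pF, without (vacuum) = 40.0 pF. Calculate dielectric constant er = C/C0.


er = 751 / 40.0 = 18.78

18.78


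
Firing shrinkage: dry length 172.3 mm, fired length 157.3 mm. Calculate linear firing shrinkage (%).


FS = (172.3 - 157.3) / 172.3 * 100 = 8.71%

8.71


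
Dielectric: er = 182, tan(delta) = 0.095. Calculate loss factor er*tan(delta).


Loss = 182 * 0.095 = 17.29

17.29


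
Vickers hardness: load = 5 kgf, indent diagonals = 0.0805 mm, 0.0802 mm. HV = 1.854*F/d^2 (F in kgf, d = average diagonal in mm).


d_avg = (0.0805+0.0802)/2 = 0.08035 mm
HV = 1.854*5/0.08035^2 = 1436

1436


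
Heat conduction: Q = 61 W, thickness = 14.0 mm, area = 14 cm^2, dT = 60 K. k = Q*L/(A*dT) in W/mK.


k = 61*14.0/1000/(14/10000*60) = 10.17 W/mK

10.17


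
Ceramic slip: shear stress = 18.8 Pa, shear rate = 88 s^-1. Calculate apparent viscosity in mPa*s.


eta = tau/gamma * 1000 = 18.8/88 * 1000 = 213.6 mPa*s

213.6


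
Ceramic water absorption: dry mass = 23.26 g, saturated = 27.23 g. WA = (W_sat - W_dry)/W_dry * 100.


WA = (27.23 - 23.26) / 23.26 * 100 = 17.07%

17.07


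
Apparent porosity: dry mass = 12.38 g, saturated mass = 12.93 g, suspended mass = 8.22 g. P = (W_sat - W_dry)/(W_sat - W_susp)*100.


P = (12.93 - 12.38) / (12.93 - 8.22) * 100 = 0.55 / 4.71 * 100 = 11.7%

11.7


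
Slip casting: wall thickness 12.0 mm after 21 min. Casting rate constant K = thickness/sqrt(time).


K = 12.0 / sqrt(21) = 12.0 / 4.5826 = 2.619 mm/min^0.5

2.619


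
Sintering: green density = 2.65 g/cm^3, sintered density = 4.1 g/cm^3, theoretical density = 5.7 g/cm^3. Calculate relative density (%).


Relative = 4.1 / 5.7 * 100 = 71.9%

71.9


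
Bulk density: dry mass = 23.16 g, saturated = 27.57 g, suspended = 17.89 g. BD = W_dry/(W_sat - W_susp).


BD = 23.16 / (27.57 - 17.89) = 23.16 / 9.68 = 2.393 g/cm^3

2.393


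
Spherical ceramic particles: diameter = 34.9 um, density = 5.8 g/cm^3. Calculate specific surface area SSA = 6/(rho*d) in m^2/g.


SSA = 6 / (5.8 * 34.9) = 0.03 m^2/g

0.03


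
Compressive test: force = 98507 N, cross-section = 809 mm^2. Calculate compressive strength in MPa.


CS = 98507 / 809 = 121.8 MPa

121.8


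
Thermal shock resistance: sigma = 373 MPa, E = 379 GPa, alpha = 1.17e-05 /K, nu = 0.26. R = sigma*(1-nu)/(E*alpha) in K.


R = 373*(1-0.26)/(379*1000*1.17e-05) = 62 K

62


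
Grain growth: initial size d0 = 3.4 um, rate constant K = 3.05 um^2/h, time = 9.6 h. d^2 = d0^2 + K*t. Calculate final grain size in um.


d^2 = 3.4^2 + 3.05*9.6 = 40.84
d = sqrt(40.84) = 6.39 um

6.39


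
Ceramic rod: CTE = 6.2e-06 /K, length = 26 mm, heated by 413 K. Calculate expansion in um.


dL = 6.2e-06 * 26 * 413 * 1000 = 66.576 um

66.576


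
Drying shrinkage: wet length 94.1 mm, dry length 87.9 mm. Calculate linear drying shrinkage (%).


DS = (94.1 - 87.9) / 94.1 * 100 = 6.59%

6.59


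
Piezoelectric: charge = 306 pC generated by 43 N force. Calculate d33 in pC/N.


d33 = 306 / 43 = 7.1 pC/N

7.1


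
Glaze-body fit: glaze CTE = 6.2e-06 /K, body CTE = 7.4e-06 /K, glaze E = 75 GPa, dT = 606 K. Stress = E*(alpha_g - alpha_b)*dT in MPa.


Stress = 75*1000*(6.2e-06 - 7.4e-06)*606 = -54.5 MPa

-54.5


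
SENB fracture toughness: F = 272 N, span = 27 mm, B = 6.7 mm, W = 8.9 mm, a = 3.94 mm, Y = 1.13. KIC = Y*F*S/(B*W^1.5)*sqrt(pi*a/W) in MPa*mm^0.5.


KIC = 1.13*272*27/(6.7*8.9^1.5)*sqrt(pi*3.94/8.9) = 55.01

55.01


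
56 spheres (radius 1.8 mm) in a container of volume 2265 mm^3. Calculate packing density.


V_sphere = 4/3*pi*1.8^3 = 24.429 mm^3
Total V = 56*24.429 = 1368.024 mm^3
PD = 1368.024 / 2265 = 0.604

0.604


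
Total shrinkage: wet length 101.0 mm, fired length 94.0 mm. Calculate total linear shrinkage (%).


TS = (101.0 - 94.0) / 101.0 * 100 = 6.93%

6.93


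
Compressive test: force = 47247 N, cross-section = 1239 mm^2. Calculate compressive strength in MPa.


CS = 47247 / 1239 = 38.1 MPa

38.1


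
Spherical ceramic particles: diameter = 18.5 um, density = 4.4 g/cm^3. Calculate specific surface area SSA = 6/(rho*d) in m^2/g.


SSA = 6 / (4.4 * 18.5) = 0.074 m^2/g

0.074


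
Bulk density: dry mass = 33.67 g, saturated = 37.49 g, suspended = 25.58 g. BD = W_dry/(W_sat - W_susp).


BD = 33.67 / (37.49 - 25.58) = 33.67 / 11.91 = 2.827 g/cm^3

2.827


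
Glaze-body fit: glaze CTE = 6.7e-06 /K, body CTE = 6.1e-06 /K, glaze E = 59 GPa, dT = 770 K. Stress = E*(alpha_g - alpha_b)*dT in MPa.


Stress = 59*1000*(6.7e-06 - 6.1e-06)*770 = 27.3 MPa

27.3


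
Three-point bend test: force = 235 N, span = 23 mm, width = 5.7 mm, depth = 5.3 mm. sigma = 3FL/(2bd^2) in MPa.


sigma = 3*235*23/(2*5.7*5.3^2) = 50.6 MPa

50.6


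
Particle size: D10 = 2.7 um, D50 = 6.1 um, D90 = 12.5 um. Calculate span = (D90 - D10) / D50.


Span = (12.5 - 2.7) / 6.1 = 9.8 / 6.1 = 1.607

1.607


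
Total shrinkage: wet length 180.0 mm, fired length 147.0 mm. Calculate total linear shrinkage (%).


TS = (180.0 - 147.0) / 180.0 * 100 = 18.33%

18.33


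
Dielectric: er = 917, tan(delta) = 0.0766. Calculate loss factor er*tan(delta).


Loss = 917 * 0.0766 = 70.242

70.242


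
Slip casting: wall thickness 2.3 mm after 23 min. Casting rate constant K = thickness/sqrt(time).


K = 2.3 / sqrt(23) = 2.3 / 4.7958 = 0.48 mm/min^0.5

0.48


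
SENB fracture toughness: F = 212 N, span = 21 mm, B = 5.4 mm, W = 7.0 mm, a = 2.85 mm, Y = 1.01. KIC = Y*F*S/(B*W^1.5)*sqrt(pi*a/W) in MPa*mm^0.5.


KIC = 1.01*212*21/(5.4*7.0^1.5)*sqrt(pi*2.85/7.0) = 50.85

50.85


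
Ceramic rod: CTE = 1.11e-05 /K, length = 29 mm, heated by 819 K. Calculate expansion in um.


dL = 1.11e-05 * 29 * 819 * 1000 = 263.636 um

263.636


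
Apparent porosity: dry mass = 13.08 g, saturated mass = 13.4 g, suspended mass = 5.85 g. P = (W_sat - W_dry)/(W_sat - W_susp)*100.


P = (13.4 - 13.08) / (13.4 - 5.85) * 100 = 0.32 / 7.55 * 100 = 4.2%

4.2


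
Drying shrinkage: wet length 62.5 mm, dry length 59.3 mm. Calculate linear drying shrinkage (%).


DS = (62.5 - 59.3) / 62.5 * 100 = 5.12%

5.12


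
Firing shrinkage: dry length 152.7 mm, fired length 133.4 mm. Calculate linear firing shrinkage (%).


FS = (152.7 - 133.4) / 152.7 * 100 = 12.64%

12.64


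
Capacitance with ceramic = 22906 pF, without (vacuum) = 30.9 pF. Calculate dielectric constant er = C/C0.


er = 22906 / 30.9 = 741.29

741.29


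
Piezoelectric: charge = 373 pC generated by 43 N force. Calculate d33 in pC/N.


d33 = 373 / 43 = 8.7 pC/N

8.7


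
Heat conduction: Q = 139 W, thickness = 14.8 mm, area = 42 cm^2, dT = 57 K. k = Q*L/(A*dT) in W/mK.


k = 139*14.8/1000/(42/10000*57) = 8.59 W/mK

8.59


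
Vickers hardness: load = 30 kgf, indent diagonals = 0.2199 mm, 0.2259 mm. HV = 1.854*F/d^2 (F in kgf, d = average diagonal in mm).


d_avg = (0.2199+0.2259)/2 = 0.2229 mm
HV = 1.854*30/0.2229^2 = 1119

1119


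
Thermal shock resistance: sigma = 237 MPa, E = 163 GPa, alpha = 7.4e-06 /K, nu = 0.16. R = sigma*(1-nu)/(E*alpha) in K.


R = 237*(1-0.16)/(163*1000*7.4e-06) = 165 K

165


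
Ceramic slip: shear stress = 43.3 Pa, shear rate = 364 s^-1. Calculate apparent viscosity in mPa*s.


eta = tau/gamma * 1000 = 43.3/364 * 1000 = 119.0 mPa*s

119.0


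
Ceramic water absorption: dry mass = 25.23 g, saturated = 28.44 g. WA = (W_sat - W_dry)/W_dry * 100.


WA = (28.44 - 25.23) / 25.23 * 100 = 12.72%

12.72


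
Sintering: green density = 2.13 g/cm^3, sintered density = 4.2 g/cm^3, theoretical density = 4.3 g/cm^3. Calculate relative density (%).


Relative = 4.2 / 4.3 * 100 = 97.7%

97.7


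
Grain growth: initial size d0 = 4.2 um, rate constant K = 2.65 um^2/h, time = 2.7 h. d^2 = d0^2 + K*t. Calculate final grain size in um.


d^2 = 4.2^2 + 2.65*2.7 = 24.795
d = sqrt(24.795) = 4.98 um

4.98


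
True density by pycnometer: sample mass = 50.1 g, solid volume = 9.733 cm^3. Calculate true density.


TD = 50.1 / 9.733 = 5.147 g/cm^3

5.147


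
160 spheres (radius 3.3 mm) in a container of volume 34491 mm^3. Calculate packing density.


V_sphere = 4/3*pi*3.3^3 = 150.5326 mm^3
Total V = 160*150.5326 = 24085.216 mm^3
PD = 24085.216 / 34491 = 0.698

0.698


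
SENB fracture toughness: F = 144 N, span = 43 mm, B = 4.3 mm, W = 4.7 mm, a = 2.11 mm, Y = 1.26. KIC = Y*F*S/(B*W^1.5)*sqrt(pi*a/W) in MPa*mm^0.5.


KIC = 1.26*144*43/(4.3*4.7^1.5)*sqrt(pi*2.11/4.7) = 211.47

211.47


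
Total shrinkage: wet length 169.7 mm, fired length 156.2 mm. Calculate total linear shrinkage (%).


TS = (169.7 - 156.2) / 169.7 * 100 = 7.96%

7.96


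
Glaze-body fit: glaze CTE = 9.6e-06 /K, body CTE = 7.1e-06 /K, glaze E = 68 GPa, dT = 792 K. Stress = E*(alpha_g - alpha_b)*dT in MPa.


Stress = 68*1000*(9.6e-06 - 7.1e-06)*792 = 134.6 MPa

134.6


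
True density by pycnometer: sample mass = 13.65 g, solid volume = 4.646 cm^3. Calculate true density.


TD = 13.65 / 4.646 = 2.938 g/cm^3

2.938


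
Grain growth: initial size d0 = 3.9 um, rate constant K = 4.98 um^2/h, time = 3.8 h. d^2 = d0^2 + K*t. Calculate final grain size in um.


d^2 = 3.9^2 + 4.98*3.8 = 34.134
d = sqrt(34.134) = 5.84 um

5.84


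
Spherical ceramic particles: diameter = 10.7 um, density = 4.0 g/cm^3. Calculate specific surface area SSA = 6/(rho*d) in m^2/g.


SSA = 6 / (4.0 * 10.7) = 0.14 m^2/g

0.14


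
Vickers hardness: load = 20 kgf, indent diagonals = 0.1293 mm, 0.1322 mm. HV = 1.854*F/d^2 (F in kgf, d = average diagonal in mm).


d_avg = (0.1293+0.1322)/2 = 0.13075 mm
HV = 1.854*20/0.13075^2 = 2169

2169


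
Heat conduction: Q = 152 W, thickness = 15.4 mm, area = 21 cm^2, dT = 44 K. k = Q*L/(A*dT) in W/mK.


k = 152*15.4/1000/(21/10000*44) = 25.33 W/mK

25.33


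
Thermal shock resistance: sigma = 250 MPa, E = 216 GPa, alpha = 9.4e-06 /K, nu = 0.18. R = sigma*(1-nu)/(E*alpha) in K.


R = 250*(1-0.18)/(216*1000*9.4e-06) = 101 K

101


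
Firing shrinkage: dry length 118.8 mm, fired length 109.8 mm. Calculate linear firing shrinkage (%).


FS = (118.8 - 109.8) / 118.8 * 100 = 7.58%

7.58


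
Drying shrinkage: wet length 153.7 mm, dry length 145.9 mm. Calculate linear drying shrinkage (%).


DS = (153.7 - 145.9) / 153.7 * 100 = 5.07%

5.07


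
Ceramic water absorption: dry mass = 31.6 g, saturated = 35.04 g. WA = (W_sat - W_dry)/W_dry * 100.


WA = (35.04 - 31.6) / 31.6 * 100 = 10.89%

10.89


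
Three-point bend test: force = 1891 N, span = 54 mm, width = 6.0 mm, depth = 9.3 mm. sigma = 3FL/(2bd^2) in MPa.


sigma = 3*1891*54/(2*6.0*9.3^2) = 295.2 MPa

295.2


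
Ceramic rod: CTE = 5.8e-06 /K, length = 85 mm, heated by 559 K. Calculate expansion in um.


dL = 5.8e-06 * 85 * 559 * 1000 = 275.587 um

275.587


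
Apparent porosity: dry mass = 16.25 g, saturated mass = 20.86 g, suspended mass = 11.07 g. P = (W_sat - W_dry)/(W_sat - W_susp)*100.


P = (20.86 - 16.25) / (20.86 - 11.07) * 100 = 4.61 / 9.79 * 100 = 47.1%

47.1


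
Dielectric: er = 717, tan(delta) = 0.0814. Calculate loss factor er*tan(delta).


Loss = 717 * 0.0814 = 58.364

58.364


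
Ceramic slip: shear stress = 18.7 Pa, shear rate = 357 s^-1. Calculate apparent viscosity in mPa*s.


eta = tau/gamma * 1000 = 18.7/357 * 1000 = 52.4 mPa*s

52.4


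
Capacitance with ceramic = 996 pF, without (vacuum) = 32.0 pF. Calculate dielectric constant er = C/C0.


er = 996 / 32.0 = 31.13

31.13


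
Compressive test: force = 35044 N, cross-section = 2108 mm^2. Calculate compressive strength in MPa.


CS = 35044 / 2108 = 16.6 MPa

16.6


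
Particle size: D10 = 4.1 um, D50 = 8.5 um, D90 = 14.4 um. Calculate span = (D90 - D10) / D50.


Span = (14.4 - 4.1) / 8.5 = 10.3 / 8.5 = 1.212

1.212


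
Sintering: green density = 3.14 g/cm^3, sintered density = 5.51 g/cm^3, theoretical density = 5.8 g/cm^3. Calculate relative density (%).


Relative = 5.51 / 5.8 * 100 = 95.0%

95.0


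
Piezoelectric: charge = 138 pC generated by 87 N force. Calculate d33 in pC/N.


d33 = 138 / 87 = 1.6 pC/N

1.6


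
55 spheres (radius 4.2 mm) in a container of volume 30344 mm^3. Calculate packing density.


V_sphere = 4/3*pi*4.2^3 = 310.3391 mm^3
Total V = 55*310.3391 = 17068.6505 mm^3
PD = 17068.6505 / 30344 = 0.563

0.563


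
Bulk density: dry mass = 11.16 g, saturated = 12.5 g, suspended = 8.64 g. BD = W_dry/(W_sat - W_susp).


BD = 11.16 / (12.5 - 8.64) = 11.16 / 3.86 = 2.891 g/cm^3

2.891


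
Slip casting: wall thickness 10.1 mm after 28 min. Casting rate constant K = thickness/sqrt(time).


K = 10.1 / sqrt(28) = 10.1 / 5.2915 = 1.909 mm/min^0.5

1.909


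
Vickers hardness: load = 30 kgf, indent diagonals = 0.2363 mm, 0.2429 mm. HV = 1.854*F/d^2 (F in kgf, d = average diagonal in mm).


d_avg = (0.2363+0.2429)/2 = 0.2396 mm
HV = 1.854*30/0.2396^2 = 969

969


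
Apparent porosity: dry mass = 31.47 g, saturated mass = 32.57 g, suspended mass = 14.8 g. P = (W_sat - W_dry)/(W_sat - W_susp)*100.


P = (32.57 - 31.47) / (32.57 - 14.8) * 100 = 1.1 / 17.77 * 100 = 6.2%

6.2


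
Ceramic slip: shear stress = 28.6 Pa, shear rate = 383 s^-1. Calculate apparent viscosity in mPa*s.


eta = tau/gamma * 1000 = 28.6/383 * 1000 = 74.7 mPa*s

74.7


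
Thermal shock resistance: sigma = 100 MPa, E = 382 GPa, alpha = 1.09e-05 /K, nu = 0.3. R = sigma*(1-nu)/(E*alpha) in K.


R = 100*(1-0.3)/(382*1000*1.09e-05) = 17 K

17


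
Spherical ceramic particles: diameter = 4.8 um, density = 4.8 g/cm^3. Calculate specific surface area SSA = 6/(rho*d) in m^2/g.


SSA = 6 / (4.8 * 4.8) = 0.26 m^2/g

0.26


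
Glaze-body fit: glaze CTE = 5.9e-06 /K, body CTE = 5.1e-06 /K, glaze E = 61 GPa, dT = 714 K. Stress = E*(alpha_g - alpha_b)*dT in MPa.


Stress = 61*1000*(5.9e-06 - 5.1e-06)*714 = 34.8 MPa

34.8


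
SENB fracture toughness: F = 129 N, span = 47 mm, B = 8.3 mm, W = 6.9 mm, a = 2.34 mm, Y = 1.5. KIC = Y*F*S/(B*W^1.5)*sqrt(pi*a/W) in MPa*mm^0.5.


KIC = 1.5*129*47/(8.3*6.9^1.5)*sqrt(pi*2.34/6.9) = 62.4

62.4


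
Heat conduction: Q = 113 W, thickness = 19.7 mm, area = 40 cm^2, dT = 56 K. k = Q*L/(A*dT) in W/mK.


k = 113*19.7/1000/(40/10000*56) = 9.94 W/mK

9.94


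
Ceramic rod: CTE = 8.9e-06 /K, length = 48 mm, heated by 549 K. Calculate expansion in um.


dL = 8.9e-06 * 48 * 549 * 1000 = 234.533 um

234.533


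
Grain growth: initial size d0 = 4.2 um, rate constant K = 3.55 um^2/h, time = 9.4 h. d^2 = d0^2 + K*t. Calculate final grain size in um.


d^2 = 4.2^2 + 3.55*9.4 = 51.01
d = sqrt(51.01) = 7.14 um

7.14


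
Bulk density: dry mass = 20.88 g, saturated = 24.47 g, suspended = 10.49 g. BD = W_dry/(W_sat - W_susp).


BD = 20.88 / (24.47 - 10.49) = 20.88 / 13.98 = 1.494 g/cm^3

1.494


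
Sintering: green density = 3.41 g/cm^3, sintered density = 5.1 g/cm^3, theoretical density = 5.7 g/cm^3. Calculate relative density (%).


Relative = 5.1 / 5.7 * 100 = 89.5%

89.5


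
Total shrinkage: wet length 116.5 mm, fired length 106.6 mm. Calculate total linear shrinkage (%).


TS = (116.5 - 106.6) / 116.5 * 100 = 8.5%

8.5


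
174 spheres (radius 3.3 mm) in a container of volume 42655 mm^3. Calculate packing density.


V_sphere = 4/3*pi*3.3^3 = 150.5326 mm^3
Total V = 174*150.5326 = 26192.6724 mm^3
PD = 26192.6724 / 42655 = 0.614

0.614


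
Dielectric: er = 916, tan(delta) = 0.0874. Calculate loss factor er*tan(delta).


Loss = 916 * 0.0874 = 80.058

80.058


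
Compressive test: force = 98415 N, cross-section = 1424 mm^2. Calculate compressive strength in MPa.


CS = 98415 / 1424 = 69.1 MPa

69.1


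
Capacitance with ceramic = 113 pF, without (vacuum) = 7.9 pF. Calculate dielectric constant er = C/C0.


er = 113 / 7.9 = 14.3

14.3


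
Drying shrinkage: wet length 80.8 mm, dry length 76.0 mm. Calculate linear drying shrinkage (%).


DS = (80.8 - 76.0) / 80.8 * 100 = 5.94%

5.94


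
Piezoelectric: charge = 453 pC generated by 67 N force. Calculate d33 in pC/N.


d33 = 453 / 67 = 6.8 pC/N

6.8


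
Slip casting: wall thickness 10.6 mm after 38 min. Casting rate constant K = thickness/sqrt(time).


K = 10.6 / sqrt(38) = 10.6 / 6.1644 = 1.72 mm/min^0.5

1.72


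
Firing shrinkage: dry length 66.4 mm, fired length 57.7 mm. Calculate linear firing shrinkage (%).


FS = (66.4 - 57.7) / 66.4 * 100 = 13.1%

13.1


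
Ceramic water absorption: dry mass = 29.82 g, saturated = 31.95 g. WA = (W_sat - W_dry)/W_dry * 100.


WA = (31.95 - 29.82) / 29.82 * 100 = 7.14%

7.14


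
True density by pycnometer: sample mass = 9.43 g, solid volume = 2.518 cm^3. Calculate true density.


TD = 9.43 / 2.518 = 3.745 g/cm^3

3.745


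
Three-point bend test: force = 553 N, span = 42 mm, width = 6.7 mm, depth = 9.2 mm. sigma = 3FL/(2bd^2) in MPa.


sigma = 3*553*42/(2*6.7*9.2^2) = 61.4 MPa

61.4


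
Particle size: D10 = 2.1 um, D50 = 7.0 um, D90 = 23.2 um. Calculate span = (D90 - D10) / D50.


Span = (23.2 - 2.1) / 7.0 = 21.1 / 7.0 = 3.014

3.014


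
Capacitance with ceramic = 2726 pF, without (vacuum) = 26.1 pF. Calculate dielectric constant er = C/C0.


er = 2726 / 26.1 = 104.44

104.44


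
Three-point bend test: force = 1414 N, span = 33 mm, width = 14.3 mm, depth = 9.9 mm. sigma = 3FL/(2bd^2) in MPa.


sigma = 3*1414*33/(2*14.3*9.9^2) = 49.9 MPa

49.9


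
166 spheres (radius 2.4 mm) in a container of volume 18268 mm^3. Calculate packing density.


V_sphere = 4/3*pi*2.4^3 = 57.9058 mm^3
Total V = 166*57.9058 = 9612.3628 mm^3
PD = 9612.3628 / 18268 = 0.526

0.526


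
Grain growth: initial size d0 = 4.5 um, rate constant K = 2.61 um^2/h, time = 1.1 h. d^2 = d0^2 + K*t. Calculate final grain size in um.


d^2 = 4.5^2 + 2.61*1.1 = 23.121
d = sqrt(23.121) = 4.81 um

4.81


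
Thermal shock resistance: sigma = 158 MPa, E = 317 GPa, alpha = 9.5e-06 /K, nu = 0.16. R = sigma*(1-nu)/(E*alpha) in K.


R = 158*(1-0.16)/(317*1000*9.5e-06) = 44 K

44


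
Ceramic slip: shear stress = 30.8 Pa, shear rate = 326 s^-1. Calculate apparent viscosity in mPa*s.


eta = tau/gamma * 1000 = 30.8/326 * 1000 = 94.5 mPa*s

94.5


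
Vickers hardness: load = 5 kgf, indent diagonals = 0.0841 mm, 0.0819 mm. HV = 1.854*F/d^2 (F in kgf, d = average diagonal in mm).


d_avg = (0.0841+0.0819)/2 = 0.083 mm
HV = 1.854*5/0.083^2 = 1346

1346


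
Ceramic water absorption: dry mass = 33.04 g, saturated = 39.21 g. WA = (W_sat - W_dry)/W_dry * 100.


WA = (39.21 - 33.04) / 33.04 * 100 = 18.67%

18.67


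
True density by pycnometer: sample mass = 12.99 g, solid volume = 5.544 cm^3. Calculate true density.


TD = 12.99 / 5.544 = 2.343 g/cm^3

2.343


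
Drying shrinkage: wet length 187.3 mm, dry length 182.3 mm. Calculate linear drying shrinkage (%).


DS = (187.3 - 182.3) / 187.3 * 100 = 2.67%

2.67


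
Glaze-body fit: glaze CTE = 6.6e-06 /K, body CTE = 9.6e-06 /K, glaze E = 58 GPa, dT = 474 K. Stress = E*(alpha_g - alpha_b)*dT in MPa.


Stress = 58*1000*(6.6e-06 - 9.6e-06)*474 = -82.5 MPa

-82.5


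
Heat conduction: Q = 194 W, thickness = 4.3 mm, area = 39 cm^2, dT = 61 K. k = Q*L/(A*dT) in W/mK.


k = 194*4.3/1000/(39/10000*61) = 3.51 W/mK

3.51


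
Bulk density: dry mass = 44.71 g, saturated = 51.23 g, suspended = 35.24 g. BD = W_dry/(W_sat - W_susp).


BD = 44.71 / (51.23 - 35.24) = 44.71 / 15.99 = 2.796 g/cm^3

2.796


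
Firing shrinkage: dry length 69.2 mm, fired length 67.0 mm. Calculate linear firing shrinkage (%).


FS = (69.2 - 67.0) / 69.2 * 100 = 3.18%

3.18


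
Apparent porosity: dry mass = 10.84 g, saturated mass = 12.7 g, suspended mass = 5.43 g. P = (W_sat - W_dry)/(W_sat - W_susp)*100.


P = (12.7 - 10.84) / (12.7 - 5.43) * 100 = 1.86 / 7.27 * 100 = 25.6%

25.6


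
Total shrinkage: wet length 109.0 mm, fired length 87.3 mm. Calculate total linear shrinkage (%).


TS = (109.0 - 87.3) / 109.0 * 100 = 19.91%

19.91


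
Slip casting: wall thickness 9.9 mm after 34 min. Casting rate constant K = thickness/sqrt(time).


K = 9.9 / sqrt(34) = 9.9 / 5.831 = 1.698 mm/min^0.5

1.698


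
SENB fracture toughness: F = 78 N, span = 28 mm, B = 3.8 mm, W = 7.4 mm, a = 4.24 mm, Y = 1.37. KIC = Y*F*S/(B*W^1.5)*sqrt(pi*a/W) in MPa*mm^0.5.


KIC = 1.37*78*28/(3.8*7.4^1.5)*sqrt(pi*4.24/7.4) = 52.48

52.48


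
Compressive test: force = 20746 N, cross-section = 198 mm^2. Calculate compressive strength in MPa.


CS = 20746 / 198 = 104.8 MPa

104.8


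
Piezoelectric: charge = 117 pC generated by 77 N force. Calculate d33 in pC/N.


d33 = 117 / 77 = 1.5 pC/N

1.5


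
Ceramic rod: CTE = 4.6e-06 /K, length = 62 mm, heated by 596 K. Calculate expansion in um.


dL = 4.6e-06 * 62 * 596 * 1000 = 169.979 um

169.979


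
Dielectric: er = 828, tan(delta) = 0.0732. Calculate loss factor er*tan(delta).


Loss = 828 * 0.0732 = 60.61

60.61


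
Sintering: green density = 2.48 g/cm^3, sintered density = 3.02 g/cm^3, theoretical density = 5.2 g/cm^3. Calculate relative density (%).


Relative = 3.02 / 5.2 * 100 = 58.1%

58.1


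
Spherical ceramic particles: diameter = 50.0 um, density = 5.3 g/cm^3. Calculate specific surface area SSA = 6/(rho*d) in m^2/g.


SSA = 6 / (5.3 * 50.0) = 0.023 m^2/g

0.023


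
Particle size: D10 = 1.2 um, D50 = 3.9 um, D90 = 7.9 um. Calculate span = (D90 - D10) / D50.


Span = (7.9 - 1.2) / 3.9 = 6.7 / 3.9 = 1.718

1.718


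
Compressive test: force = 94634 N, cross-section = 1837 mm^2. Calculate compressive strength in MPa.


CS = 94634 / 1837 = 51.5 MPa

51.5


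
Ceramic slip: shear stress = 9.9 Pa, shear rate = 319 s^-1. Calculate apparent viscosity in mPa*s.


eta = tau/gamma * 1000 = 9.9/319 * 1000 = 31.0 mPa*s

31.0


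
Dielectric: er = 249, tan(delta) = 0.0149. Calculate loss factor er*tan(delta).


Loss = 249 * 0.0149 = 3.71

3.71


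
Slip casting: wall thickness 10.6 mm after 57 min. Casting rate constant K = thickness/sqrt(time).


K = 10.6 / sqrt(57) = 10.6 / 7.5498 = 1.404 mm/min^0.5

1.404


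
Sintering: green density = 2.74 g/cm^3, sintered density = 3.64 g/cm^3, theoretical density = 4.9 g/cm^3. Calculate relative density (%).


Relative = 3.64 / 4.9 * 100 = 74.3%

74.3


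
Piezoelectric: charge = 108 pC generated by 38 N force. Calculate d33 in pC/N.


d33 = 108 / 38 = 2.8 pC/N

2.8


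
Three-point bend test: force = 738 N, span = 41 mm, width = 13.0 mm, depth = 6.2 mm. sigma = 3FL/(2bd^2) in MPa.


sigma = 3*738*41/(2*13.0*6.2^2) = 90.8 MPa

90.8


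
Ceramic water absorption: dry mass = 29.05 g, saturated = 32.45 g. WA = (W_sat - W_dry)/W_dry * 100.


WA = (32.45 - 29.05) / 29.05 * 100 = 11.7%

11.7


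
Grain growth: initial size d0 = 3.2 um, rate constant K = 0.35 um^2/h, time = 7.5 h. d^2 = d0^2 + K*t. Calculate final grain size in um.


d^2 = 3.2^2 + 0.35*7.5 = 12.865
d = sqrt(12.865) = 3.59 um

3.59


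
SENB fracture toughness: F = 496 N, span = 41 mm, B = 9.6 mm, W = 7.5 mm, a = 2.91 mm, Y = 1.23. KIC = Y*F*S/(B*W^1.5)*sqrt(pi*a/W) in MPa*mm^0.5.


KIC = 1.23*496*41/(9.6*7.5^1.5)*sqrt(pi*2.91/7.5) = 140.05

140.05


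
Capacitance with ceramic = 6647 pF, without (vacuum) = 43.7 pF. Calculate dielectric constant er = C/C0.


er = 6647 / 43.7 = 152.11

152.11


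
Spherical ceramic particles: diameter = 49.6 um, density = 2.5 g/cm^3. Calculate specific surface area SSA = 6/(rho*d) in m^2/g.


SSA = 6 / (2.5 * 49.6) = 0.048 m^2/g

0.048


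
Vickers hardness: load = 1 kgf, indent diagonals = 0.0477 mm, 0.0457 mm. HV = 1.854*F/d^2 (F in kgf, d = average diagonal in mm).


d_avg = (0.0477+0.0457)/2 = 0.0467 mm
HV = 1.854*1/0.0467^2 = 850

850


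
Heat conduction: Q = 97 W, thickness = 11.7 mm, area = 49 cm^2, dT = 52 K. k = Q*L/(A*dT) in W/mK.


k = 97*11.7/1000/(49/10000*52) = 4.45 W/mK

4.45


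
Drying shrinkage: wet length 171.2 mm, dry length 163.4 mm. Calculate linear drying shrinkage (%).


DS = (171.2 - 163.4) / 171.2 * 100 = 4.56%

4.56


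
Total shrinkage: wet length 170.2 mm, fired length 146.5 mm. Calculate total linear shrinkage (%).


TS = (170.2 - 146.5) / 170.2 * 100 = 13.92%

13.92


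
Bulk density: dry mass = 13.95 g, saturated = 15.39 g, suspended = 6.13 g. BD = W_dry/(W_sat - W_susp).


BD = 13.95 / (15.39 - 6.13) = 13.95 / 9.26 = 1.506 g/cm^3

1.506


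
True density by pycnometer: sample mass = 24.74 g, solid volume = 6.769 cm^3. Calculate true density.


TD = 24.74 / 6.769 = 3.655 g/cm^3

3.655


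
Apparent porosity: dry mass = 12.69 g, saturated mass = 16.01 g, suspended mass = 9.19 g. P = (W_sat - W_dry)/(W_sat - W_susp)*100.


P = (16.01 - 12.69) / (16.01 - 9.19) * 100 = 3.32 / 6.82 * 100 = 48.7%

48.7


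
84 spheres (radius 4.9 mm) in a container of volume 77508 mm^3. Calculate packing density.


V_sphere = 4/3*pi*4.9^3 = 492.807 mm^3
Total V = 84*492.807 = 41395.788 mm^3
PD = 41395.788 / 77508 = 0.534

0.534


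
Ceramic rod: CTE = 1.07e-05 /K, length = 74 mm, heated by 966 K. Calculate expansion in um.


dL = 1.07e-05 * 74 * 966 * 1000 = 764.879 um

764.879


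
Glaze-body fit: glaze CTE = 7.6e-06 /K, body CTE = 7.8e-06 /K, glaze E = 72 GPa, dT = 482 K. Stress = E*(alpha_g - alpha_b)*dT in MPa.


Stress = 72*1000*(7.6e-06 - 7.8e-06)*482 = -6.9 MPa

-6.9


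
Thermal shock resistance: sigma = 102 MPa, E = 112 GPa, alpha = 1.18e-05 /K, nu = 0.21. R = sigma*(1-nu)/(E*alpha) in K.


R = 102*(1-0.21)/(112*1000*1.18e-05) = 61 K

61
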